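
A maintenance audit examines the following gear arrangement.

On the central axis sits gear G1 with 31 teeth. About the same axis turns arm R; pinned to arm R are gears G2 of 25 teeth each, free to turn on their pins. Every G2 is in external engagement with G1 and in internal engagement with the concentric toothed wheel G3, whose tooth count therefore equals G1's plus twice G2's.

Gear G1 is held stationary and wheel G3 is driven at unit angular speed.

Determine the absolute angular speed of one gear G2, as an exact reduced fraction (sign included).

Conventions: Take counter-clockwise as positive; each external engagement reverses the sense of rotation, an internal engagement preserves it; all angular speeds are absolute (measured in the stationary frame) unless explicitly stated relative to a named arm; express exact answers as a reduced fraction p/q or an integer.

recognized (axles ride arm R): planetary set, 31/25/81 teeth
ring teeth: 31 + 2·25 = 81
31(ω_sun−ω_arm) = −81(ω_ring−ω_arm),  ω_sun = 0, ω_ring = 1
31(0−ω_arm) = −81(1−ω_arm)  ⇒  112·ω_arm = 81  ⇒  ω_arm = 81/112
sun–planet mesh: 31·(0−81/112) = −25·(ω_p−ω_arm)  ⇒  ω_p−ω_arm = 2511/2800
ω_p = 81/112 + 2511/2800 = 81/50
exact speed ratio = 81/50

81/50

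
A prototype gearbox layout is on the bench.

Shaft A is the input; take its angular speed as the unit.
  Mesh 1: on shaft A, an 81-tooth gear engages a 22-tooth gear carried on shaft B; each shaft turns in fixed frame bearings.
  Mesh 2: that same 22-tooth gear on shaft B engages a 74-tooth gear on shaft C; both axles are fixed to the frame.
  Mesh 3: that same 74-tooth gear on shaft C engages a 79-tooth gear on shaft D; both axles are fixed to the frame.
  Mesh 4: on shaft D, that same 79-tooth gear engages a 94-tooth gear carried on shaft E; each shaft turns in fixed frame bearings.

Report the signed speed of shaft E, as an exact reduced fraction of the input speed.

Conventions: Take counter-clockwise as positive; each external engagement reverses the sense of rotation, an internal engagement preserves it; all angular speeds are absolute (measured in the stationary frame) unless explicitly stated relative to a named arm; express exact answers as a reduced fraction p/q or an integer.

4-mesh fixed-axis compound train (all bearings frame-fixed)
mesh 1 [81T→22T]: |ω|/ω_in = 1×81/22 = 81/22, sense flips to −
mesh 2 [22T→74T]: |ω|/ω_in = (81/22)×22/74 = 81/74, sense flips to +
mesh 3 [74T→79T]: |ω|/ω_in = (81/74)×74/79 = 81/79, sense flips to −
mesh 4 [79T→94T]: |ω|/ω_in = (81/79)×79/94 = 81/94, sense flips to +
signed output speed (× input speed) = 81/94

81/94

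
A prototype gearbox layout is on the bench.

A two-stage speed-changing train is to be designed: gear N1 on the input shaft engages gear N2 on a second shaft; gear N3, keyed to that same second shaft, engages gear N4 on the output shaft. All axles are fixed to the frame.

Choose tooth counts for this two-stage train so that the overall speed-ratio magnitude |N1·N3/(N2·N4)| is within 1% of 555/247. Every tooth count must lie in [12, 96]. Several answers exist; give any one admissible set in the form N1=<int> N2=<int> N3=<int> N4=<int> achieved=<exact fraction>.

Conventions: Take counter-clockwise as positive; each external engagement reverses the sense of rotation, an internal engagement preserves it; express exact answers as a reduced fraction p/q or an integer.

class = fixed-axis compound train [2-stage, 555/247 wanted]
target = 555/247 in lowest terms: an exact hit needs N1·N3 = k·555 and N2·N4 = k·247 for one integer k, every count in [12, 96]; additionally prefer no 1:1 stage (N1 ≠ N2, N3 ≠ N4)
k = 1: N1·N3 = 555 = 15·37, N2·N4 = 247 = 13·19
achieved = 15·37/(13·19) = 555/247; |achieved − target| = 0 ≤ 111/4940 ✓

N1=15 N2=13 N3=37 N4=19 achieved=555/247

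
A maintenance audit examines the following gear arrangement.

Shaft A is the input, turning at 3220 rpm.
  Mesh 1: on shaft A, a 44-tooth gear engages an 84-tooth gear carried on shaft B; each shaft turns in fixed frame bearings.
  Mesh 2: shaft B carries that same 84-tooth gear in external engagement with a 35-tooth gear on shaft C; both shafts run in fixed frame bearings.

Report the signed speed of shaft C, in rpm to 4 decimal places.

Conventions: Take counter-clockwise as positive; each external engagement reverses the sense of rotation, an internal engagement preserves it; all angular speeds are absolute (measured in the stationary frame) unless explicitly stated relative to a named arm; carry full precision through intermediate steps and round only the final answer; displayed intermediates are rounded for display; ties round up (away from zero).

topology: fixed-axis compound train — 2 meshes, A→C
mesh 1 [44T→84T]: ω = 3220.0000×44/84 = 1686.6667 rpm, sense flips to −
mesh 2 [84T→35T]: ω = 1686.6667×84/35 = 4048.0000 rpm, sense flips to +
signed output speed = +4048.0000 rpm

+4048.0000 rpm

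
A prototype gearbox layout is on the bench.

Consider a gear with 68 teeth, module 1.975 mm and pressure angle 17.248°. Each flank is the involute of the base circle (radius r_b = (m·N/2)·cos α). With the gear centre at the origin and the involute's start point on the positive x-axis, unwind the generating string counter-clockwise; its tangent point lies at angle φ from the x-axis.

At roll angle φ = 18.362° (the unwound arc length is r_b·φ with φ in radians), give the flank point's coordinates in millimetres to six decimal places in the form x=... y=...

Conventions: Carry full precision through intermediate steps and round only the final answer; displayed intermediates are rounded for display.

recognized (one wheel, involute flank): single-mesh tooth geometry, m = 1.975, N = 68
pitch radius r_p = m·N/2 = 1.975·68/2 = 67.150000
base radius r_b = r_p·cos α = 67.150000·cos 17.248° = 64.130284
roll angle φ = 18.362° = 0.32047736 rad
x = r_b·(cos φ + φ·sin φ) = 67.339480
y = r_b·(sin φ − φ·cos φ) = 0.696413

x=67.339480 y=0.696413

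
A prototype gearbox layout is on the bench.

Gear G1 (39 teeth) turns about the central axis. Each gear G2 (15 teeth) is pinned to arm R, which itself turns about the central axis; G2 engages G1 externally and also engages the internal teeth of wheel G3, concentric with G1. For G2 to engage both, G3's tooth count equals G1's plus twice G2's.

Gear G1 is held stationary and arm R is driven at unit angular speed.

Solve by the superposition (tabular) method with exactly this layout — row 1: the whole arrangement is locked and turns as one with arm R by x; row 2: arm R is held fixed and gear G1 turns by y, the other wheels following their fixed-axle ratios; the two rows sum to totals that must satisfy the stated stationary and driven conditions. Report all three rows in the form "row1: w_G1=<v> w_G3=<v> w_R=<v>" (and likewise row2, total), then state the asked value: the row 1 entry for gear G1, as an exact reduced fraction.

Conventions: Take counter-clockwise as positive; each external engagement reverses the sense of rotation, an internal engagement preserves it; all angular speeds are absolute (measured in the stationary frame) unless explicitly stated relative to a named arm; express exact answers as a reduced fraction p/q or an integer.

recognized (axles ride arm R): planetary set, 39/15/69 teeth
row 1 (train locked, turned with arm): all members turn x
row 2 — arm fixed, fixed-axis ratios: sun y, ring −(39/69)·y, arm 0
boundary: total ω_sun = x + y = 0 and total ω_arm = x = 1  ⇒  y = -1, x = 1
row 2 ring = −(39/69)·(-1) = 13/23
totals (row 1 + row 2): sun 1 + (-1) = 0, ring 1 + 13/23 = 36/23, arm 1 + 0 = 1
asked cell (row1, sun) = 1

row1: w_G1=1 w_G3=1 w_R=1
row2: w_G1=-1 w_G3=13/23 w_R=0
total: w_G1=0 w_G3=36/23 w_R=1
asked value: 1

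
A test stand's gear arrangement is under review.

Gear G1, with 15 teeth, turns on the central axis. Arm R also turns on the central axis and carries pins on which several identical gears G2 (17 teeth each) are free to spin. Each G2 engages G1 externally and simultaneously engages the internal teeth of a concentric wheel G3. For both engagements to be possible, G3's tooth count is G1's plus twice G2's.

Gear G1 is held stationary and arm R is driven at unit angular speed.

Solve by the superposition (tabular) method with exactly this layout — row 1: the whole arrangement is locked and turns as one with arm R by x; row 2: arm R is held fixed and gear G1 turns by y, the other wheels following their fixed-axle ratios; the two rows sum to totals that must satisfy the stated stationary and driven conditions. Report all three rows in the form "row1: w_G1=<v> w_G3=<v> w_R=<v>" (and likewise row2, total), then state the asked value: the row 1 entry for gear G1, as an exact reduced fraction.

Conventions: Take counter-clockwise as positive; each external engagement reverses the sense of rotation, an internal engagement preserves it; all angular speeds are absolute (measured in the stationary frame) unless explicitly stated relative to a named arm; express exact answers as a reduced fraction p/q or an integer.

row1: w_G1=1 w_G3=1 w_R=1
row2: w_G1=-1 w_G3=15/49 w_R=0
total: w_G1=0 w_G3=64/49 w_R=1
asked value: 1

topology: planetary set — G1 15T / G2 17T / G3 49T, arm = carrier (Willis)
superposition row 1 [locked train]: every member turns x
superposition row 2 [arm held]: sun y, ring −(15/49)·y, arm 0
boundary: total ω_sun = x + y = 0 and total ω_arm = x = 1  ⇒  y = -1, x = 1
row 2 ring = −(15/49)·(-1) = 15/49
totals (row 1 + row 2): sun 1 + (-1) = 0, ring 1 + 15/49 = 64/49, arm 1 + 0 = 1
asked cell (row1, sun) = 1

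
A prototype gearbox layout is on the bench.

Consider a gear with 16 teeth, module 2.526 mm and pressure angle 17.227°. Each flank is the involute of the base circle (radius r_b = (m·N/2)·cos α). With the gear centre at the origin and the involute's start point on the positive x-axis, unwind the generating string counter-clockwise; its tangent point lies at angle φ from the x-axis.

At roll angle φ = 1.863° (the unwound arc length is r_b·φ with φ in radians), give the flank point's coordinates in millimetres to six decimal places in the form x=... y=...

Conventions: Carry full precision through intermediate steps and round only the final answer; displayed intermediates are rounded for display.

topology: single-mesh involute geometry — m = 2.526, N = 16
pitch radius r_p = m·N/2 = 2.526·16/2 = 20.208000
base radius r_b = r_p·cos α = 20.208000·cos 17.227° = 19.301447
roll angle φ = 1.863° = 0.03251548 rad
x = r_b·(cos φ + φ·sin φ) = 19.311648
y = r_b·(sin φ − φ·cos φ) = 0.000221

x=19.311648 y=0.000221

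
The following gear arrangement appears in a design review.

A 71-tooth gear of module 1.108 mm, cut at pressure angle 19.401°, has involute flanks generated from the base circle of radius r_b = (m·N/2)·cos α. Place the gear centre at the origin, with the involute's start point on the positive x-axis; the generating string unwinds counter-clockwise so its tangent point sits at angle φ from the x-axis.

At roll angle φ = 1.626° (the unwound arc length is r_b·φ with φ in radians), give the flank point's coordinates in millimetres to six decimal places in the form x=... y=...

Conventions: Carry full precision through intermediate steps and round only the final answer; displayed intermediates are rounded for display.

class = single-mesh tooth geometry [base-circle involute, m = 1.108, 71T]
pitch radius r_p = m·N/2 = 1.108·71/2 = 39.334000
base radius r_b = r_p·cos α = 39.334000·cos 19.401° = 37.100492
roll angle φ = 1.626° = 0.02837905 rad
x = r_b·(cos φ + φ·sin φ) = 37.115429
y = r_b·(sin φ − φ·cos φ) = 0.000283

x=37.115429 y=0.000283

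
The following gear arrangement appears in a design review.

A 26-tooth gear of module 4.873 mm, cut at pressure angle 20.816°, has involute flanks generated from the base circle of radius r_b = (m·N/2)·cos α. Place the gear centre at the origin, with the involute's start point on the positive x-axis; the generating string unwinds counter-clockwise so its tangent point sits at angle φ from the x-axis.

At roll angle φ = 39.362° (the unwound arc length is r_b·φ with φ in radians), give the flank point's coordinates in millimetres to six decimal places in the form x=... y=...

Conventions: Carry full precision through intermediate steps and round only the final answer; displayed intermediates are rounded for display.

x=71.581411 y=6.102803

recognized (one wheel, involute flank): single-mesh tooth geometry, m = 4.873, N = 26
pitch radius r_p = m·N/2 = 4.873·26/2 = 63.349000
base radius r_b = r_p·cos α = 63.349000·cos 20.816° = 59.213987
roll angle φ = 39.362° = 0.68699650 rad
x = r_b·(cos φ + φ·sin φ) = 71.581411
y = r_b·(sin φ − φ·cos φ) = 6.102803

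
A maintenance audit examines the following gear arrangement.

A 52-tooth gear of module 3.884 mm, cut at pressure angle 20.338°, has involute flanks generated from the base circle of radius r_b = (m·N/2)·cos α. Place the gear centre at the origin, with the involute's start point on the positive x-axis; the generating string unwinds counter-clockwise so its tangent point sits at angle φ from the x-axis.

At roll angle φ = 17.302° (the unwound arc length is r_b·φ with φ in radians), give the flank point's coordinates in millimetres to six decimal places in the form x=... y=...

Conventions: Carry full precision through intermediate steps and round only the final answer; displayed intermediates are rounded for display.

x=98.907917 y=0.861255

class = single-mesh tooth geometry [base-circle involute, m = 3.884, 52T]
pitch radius r_p = m·N/2 = 3.884·52/2 = 100.984000
base radius r_b = r_p·cos α = 100.984000·cos 20.338° = 94.688519
roll angle φ = 17.302° = 0.30197687 rad
x = r_b·(cos φ + φ·sin φ) = 98.907917
y = r_b·(sin φ − φ·cos φ) = 0.861255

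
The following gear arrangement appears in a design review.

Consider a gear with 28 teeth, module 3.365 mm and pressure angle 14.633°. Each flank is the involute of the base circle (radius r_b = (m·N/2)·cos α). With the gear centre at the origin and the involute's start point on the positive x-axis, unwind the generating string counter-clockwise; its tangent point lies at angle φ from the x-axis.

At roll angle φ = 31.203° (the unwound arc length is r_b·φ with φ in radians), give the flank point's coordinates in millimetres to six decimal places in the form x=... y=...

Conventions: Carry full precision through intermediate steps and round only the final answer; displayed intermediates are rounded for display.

recognized (one wheel, involute flank): single-mesh tooth geometry, m = 3.365, N = 28
pitch radius r_p = m·N/2 = 3.365·28/2 = 47.110000
base radius r_b = r_p·cos α = 47.110000·cos 14.633° = 45.581932
roll angle φ = 31.203° = 0.54459509 rad
x = r_b·(cos φ + φ·sin φ) = 51.848376
y = r_b·(sin φ − φ·cos φ) = 2.382084

x=51.848376 y=2.382084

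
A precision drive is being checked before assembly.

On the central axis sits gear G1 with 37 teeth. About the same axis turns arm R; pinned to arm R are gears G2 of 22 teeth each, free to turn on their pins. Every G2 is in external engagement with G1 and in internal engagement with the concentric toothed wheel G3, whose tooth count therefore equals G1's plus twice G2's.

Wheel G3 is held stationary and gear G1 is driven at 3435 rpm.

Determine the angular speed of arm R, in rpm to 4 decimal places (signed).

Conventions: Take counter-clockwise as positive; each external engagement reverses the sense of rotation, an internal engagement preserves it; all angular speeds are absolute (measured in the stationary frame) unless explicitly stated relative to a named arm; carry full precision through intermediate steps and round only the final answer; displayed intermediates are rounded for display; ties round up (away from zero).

+1077.0763 rpm

topology: planetary set — G1 37T / G2 22T / G3 81T, arm = carrier (Willis)
normalise by the input: solve with ω_sun = 1, then scale by 3435 rpm
ring teeth: 37 + 2·22 = 81
37(ω_sun−ω_arm) = −81(ω_ring−ω_arm),  ω_ring = 0, ω_sun = 1
37(1−ω_arm) = −81(0−ω_arm)  ⇒  118·ω_arm = 37  ⇒  ω_arm = 37/118
scale: ω_arm = 37/118 × 3435 rpm = +1077.0763 rpm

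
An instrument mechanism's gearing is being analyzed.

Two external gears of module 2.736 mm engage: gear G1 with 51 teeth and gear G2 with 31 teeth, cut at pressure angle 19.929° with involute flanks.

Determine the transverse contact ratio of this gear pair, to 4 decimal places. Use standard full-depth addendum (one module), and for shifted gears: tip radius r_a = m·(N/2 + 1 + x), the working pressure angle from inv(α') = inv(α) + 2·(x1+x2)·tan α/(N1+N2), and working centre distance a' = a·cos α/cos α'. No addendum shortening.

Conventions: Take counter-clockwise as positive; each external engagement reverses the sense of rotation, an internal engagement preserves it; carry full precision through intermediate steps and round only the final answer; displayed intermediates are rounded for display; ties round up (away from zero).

recognized (one external pair, fixed centres): single-mesh tooth geometry, m = 2.736, N1 = 51, N2 = 31
base radii: r_b1 = 65.589994, r_b2 = 39.868428
tip radii: r_a1 = 72.504000, r_a2 = 45.144000
no profile shift: α' = α, a' = a
action lengths: √(r_a1²−r_b1²) = 30.899559, √(r_a2²−r_b2²) = 21.177564
base pitch p_b = π·m·cos α = 8.080668
CR = (30.899559 + 21.177564 − 112.176000·sin 19.92900°)/8.080668 = 1.712893
contact ratio ≈ 1.7129

1.7129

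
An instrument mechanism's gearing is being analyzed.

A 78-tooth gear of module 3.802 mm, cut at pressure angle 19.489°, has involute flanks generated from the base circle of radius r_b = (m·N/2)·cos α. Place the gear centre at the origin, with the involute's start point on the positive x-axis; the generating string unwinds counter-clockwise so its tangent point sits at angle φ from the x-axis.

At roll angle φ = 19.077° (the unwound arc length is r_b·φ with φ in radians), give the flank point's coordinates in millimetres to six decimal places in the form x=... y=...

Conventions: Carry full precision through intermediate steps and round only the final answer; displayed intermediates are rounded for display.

topology: single-mesh involute geometry — m = 3.802, N = 78
pitch radius r_p = m·N/2 = 3.802·78/2 = 148.278000
base radius r_b = r_p·cos α = 148.278000·cos 19.489° = 139.782495
roll angle φ = 19.077° = 0.33295646 rad
x = r_b·(cos φ + φ·sin φ) = 147.317218
y = r_b·(sin φ − φ·cos φ) = 1.700872

x=147.317218 y=1.700872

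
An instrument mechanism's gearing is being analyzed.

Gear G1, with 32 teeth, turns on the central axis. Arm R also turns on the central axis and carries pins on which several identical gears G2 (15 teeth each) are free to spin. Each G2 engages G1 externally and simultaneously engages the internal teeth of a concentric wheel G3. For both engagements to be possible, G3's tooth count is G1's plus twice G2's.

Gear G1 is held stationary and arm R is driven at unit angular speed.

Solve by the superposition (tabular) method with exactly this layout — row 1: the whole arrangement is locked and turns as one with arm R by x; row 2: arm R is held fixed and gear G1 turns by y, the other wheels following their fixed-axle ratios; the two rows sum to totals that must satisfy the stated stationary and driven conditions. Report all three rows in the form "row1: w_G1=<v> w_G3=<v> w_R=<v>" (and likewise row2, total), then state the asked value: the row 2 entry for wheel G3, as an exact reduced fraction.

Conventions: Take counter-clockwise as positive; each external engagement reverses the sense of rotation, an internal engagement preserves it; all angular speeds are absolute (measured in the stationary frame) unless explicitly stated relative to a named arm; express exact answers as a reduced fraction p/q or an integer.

planetary set (32T centre, 15T on arm, 62T internal) — Willis relation
superposition row 1 [locked train]: every member turns x
row 2 — arm fixed, fixed-axis ratios: sun y, ring −(32/62)·y, arm 0
boundary: total ω_sun = x + y = 0 and total ω_arm = x = 1  ⇒  y = -1, x = 1
row 2 ring = −(32/62)·(-1) = 16/31
totals (row 1 + row 2): sun 1 + (-1) = 0, ring 1 + 16/31 = 47/31, arm 1 + 0 = 1
asked cell (row2, ring) = 16/31

row1: w_G1=1 w_G3=1 w_R=1
row2: w_G1=-1 w_G3=16/31 w_R=0
total: w_G1=0 w_G3=47/31 w_R=1
asked value: 16/31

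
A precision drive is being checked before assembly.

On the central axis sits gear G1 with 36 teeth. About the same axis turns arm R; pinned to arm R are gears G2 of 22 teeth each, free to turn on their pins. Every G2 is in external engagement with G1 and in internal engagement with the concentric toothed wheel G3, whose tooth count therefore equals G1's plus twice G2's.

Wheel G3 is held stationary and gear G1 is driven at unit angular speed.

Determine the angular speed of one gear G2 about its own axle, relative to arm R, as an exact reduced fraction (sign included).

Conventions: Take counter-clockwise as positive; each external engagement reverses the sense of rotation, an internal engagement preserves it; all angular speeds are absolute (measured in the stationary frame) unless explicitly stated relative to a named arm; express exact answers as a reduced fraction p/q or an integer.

planetary set (36T centre, 22T on arm, 80T internal) — Willis relation
ring teeth: 36 + 2·22 = 80
36(ω_sun−ω_arm) = −80(ω_ring−ω_arm),  ω_ring = 0, ω_sun = 1
36(1−ω_arm) = −80(0−ω_arm)  ⇒  116·ω_arm = 36  ⇒  ω_arm = 9/29
sun–planet mesh: 36·(1−9/29) = −22·(ω_p−ω_arm)  ⇒  ω_p−ω_arm = -360/319
exact speed ratio = -360/319

-360/319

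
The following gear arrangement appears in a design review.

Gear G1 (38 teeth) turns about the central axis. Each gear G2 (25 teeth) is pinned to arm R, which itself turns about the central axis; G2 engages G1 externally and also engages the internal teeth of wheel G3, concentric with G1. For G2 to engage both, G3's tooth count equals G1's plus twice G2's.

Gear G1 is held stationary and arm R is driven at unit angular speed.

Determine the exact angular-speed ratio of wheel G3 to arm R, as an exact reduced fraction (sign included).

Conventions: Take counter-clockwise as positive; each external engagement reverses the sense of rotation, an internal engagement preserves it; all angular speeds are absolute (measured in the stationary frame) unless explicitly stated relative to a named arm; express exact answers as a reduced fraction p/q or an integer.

recognized (axles ride arm R): planetary set, 38/25/88 teeth
ring teeth: 38 + 2·25 = 88
38(ω_sun−ω_arm) = −88(ω_ring−ω_arm),  ω_sun = 0, ω_arm = 1
ω_ring = 1 − (38/88)(0−1) = 63/44
ω_out/ω_in = 63/44

63/44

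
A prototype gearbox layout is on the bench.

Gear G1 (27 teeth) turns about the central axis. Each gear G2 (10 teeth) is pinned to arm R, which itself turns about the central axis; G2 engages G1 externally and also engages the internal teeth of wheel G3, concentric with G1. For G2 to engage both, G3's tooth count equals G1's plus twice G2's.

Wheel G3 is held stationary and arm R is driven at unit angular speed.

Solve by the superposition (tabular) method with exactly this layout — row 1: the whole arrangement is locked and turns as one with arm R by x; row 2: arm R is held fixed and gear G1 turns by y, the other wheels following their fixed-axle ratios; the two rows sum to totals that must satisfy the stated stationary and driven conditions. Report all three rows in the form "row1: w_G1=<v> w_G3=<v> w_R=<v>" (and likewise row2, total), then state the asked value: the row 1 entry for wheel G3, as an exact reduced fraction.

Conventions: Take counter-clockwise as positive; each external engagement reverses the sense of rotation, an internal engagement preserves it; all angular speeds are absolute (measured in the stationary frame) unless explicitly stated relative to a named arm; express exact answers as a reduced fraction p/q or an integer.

row1: w_G1=1 w_G3=1 w_R=1
row2: w_G1=47/27 w_G3=-1 w_R=0
total: w_G1=74/27 w_G3=0 w_R=1
asked value: 1

topology: planetary set — G1 27T / G2 10T / G3 47T, arm = carrier (Willis)
superposition row 1 [locked train]: every member turns x
superposition row 2 [arm held]: sun y, ring −(27/47)·y, arm 0
boundary: total ω_ring = x − (27/47)·y = 0 and total ω_arm = x = 1  ⇒  y = 47/27, x = 1
row 2 ring = −(27/47)·47/27 = -1
totals (row 1 + row 2): sun 1 + 47/27 = 74/27, ring 1 + (-1) = 0, arm 1 + 0 = 1
asked cell (row1, ring) = 1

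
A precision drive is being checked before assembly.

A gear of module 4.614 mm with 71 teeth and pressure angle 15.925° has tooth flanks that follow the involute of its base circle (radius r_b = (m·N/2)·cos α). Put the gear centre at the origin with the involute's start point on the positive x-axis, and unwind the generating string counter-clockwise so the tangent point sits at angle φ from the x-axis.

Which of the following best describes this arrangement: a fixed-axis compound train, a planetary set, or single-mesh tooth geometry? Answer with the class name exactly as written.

single-mesh tooth geometry

class = single-mesh tooth geometry [base-circle involute, m = 4.614, 71T]
classification: single-mesh tooth geometry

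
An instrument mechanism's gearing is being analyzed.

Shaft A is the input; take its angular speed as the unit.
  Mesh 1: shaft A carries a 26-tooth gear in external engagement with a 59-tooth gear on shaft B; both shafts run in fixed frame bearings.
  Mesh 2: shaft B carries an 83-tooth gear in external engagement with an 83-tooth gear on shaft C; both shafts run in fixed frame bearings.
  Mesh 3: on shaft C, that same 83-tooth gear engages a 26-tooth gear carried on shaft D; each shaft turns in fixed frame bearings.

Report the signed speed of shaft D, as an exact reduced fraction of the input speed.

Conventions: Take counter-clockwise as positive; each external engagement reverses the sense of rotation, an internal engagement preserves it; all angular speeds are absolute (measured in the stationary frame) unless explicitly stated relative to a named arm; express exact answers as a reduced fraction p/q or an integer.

3-mesh fixed-axis compound train (all bearings frame-fixed)
mesh 1 [26T→59T]: |ω|/ω_in = 1×26/59 = 26/59, sense flips to −
mesh 2 [83T→83T]: |ω|/ω_in = (26/59)×83/83 = 26/59, sense flips to +
mesh 3 [83T→26T]: |ω|/ω_in = (26/59)×83/26 = 83/59, sense flips to −
signed output speed (× input speed) = -83/59

-83/59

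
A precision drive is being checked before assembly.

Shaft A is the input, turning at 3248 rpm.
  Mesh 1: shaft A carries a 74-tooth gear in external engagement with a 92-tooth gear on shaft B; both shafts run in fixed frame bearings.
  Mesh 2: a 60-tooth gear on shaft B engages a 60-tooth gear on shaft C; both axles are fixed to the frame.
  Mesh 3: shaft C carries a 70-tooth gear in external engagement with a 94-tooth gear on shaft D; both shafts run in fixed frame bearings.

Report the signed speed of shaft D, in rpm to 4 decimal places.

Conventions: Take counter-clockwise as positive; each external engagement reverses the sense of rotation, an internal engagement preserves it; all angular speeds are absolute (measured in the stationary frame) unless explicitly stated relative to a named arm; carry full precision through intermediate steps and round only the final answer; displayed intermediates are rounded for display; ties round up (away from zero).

3-mesh fixed-axis compound train (all bearings frame-fixed)
mesh 1 [74T→92T]: ω = 3248.0000×74/92 = 2612.5217 rpm, sense flips to −
mesh 2 [60T→60T]: ω = 2612.5217×60/60 = 2612.5217 rpm, sense flips to +
mesh 3 [70T→94T]: ω = 2612.5217×70/94 = 1945.4949 rpm, sense flips to −
signed output speed = -1945.4949 rpm

-1945.4949 rpm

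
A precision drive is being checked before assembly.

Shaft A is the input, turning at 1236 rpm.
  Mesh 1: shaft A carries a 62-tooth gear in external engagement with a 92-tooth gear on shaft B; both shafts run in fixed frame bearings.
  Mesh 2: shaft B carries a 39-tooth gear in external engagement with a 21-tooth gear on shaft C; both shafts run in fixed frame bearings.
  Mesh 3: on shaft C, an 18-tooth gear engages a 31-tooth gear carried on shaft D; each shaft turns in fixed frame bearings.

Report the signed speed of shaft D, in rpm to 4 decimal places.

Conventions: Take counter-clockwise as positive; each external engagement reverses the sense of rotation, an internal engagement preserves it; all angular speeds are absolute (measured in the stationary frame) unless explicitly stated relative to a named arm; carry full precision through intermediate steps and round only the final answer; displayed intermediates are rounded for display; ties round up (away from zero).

recognized (4 fixed axles, 3 meshes): fixed-axis compound train
mesh 1 [62T→92T]: ω = 1236.0000×62/92 = 832.9565 rpm, sense flips to −
mesh 2 [39T→21T]: ω = 832.9565×39/21 = 1546.9193 rpm, sense flips to +
mesh 3 [18T→31T]: ω = 1546.9193×18/31 = 898.2112 rpm, sense flips to −
signed output speed = -898.2112 rpm

-898.2112 rpm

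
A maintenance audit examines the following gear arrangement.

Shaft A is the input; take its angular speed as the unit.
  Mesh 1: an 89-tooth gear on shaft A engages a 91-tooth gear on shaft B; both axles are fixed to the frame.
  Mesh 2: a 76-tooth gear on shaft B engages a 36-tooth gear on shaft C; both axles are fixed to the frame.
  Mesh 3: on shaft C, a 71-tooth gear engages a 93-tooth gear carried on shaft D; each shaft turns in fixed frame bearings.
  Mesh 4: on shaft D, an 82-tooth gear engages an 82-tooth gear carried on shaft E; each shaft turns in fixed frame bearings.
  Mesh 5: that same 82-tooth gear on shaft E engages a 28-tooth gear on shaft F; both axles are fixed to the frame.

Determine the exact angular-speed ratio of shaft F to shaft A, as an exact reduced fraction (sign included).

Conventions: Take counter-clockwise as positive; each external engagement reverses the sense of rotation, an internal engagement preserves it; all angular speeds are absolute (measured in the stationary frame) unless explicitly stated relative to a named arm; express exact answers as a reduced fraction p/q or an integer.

-4922501/1066338

class = fixed-axis compound train [5 meshes; 5 ratios multiply, 5 sense flips]
mesh 1 [89T→91T]: running ratio 89/91, sense −
mesh 2 [76T→36T]: running ratio 1691/819, sense +
mesh 3 [71T→93T]: running ratio 120061/76167, sense −
mesh 4 [82T→82T]: running ratio 120061/76167, sense +
mesh 5 [82T→28T]: running ratio 4922501/1066338, sense −
ω_out/ω_in = -4922501/1066338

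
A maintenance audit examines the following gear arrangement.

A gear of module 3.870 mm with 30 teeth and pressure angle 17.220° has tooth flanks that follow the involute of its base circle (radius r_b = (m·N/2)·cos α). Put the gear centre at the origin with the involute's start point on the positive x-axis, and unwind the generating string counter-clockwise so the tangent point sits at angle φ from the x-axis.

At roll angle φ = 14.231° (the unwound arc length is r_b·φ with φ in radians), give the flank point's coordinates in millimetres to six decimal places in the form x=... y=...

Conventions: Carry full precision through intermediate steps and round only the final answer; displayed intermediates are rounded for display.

recognized (one wheel, involute flank): single-mesh tooth geometry, m = 3.870, N = 30
pitch radius r_p = m·N/2 = 3.870·30/2 = 58.050000
base radius r_b = r_p·cos α = 58.050000·cos 17.220° = 55.447914
roll angle φ = 14.231° = 0.24837781 rad
x = r_b·(cos φ + φ·sin φ) = 57.131959
y = r_b·(sin φ − φ·cos φ) = 0.281463

x=57.131959 y=0.281463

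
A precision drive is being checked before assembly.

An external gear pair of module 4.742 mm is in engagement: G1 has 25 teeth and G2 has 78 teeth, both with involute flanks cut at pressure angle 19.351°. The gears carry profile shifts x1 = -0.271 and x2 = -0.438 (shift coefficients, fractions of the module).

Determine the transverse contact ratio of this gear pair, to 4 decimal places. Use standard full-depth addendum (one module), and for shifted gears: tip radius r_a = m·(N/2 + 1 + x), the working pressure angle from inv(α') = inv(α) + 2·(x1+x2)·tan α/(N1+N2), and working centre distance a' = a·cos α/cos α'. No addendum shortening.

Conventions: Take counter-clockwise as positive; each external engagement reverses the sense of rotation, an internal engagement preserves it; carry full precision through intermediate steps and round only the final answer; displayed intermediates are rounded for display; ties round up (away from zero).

1.9908

topology: single-mesh involute geometry — m = 4.742, 25T/78T pair
base radii: r_b1 = 55.926341, r_b2 = 174.490183
tip radii: r_a1 = 62.731918, r_a2 = 187.603004
inv(α') = inv(19.351°) + 2·(-0.271-0.438)·tan α/(25+78) = 0.00862105  ⇒  α' = 16.74865°
a' = a·cos α / cos α' = 244.2130·cos 19.351°/cos 16.74865° = 240.624248
action lengths: √(r_a1²−r_b1²) = 28.417212, √(r_a2²−r_b2²) = 68.906191
base pitch p_b = π·m·cos α = 14.055822
CR = (28.417212 + 68.906191 − 240.624248·sin 16.74865°)/14.055822 = 1.990764
contact ratio ≈ 1.9908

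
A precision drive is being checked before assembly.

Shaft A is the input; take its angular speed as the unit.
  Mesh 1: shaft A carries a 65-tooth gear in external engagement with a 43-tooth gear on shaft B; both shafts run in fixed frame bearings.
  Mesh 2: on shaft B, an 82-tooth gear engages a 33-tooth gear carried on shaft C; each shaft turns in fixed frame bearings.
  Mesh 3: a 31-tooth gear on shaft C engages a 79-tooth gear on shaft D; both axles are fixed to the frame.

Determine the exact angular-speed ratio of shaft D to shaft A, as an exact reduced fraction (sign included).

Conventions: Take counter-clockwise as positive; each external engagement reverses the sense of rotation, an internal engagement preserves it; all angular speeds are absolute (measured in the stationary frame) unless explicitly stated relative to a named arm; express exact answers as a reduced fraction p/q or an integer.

class = fixed-axis compound train [3 meshes; 3 ratios multiply, 3 sense flips]
mesh 1 [65T→43T]: running ratio 65/43, sense −
mesh 2 [82T→33T]: running ratio 5330/1419, sense +
mesh 3 [31T→79T]: running ratio 165230/112101, sense −
ω_out/ω_in = -165230/112101

-165230/112101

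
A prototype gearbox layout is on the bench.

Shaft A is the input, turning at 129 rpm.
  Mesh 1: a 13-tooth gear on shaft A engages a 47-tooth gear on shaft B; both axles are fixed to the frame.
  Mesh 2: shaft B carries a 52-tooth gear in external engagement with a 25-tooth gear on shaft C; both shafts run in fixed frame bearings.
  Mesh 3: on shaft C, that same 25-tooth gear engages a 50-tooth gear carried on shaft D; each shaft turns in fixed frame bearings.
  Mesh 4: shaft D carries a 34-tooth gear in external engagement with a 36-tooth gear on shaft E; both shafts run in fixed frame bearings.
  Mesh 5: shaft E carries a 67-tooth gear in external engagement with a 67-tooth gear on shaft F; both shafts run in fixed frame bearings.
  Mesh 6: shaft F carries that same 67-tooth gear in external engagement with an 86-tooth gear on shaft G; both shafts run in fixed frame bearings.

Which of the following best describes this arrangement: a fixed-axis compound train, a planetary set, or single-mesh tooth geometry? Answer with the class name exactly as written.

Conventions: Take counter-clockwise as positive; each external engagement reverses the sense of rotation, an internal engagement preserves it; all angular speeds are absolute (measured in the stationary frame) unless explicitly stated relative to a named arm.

fixed-axis compound train

class = fixed-axis compound train [6 meshes; 6 ratios multiply, 6 sense flips]
classification: fixed-axis compound train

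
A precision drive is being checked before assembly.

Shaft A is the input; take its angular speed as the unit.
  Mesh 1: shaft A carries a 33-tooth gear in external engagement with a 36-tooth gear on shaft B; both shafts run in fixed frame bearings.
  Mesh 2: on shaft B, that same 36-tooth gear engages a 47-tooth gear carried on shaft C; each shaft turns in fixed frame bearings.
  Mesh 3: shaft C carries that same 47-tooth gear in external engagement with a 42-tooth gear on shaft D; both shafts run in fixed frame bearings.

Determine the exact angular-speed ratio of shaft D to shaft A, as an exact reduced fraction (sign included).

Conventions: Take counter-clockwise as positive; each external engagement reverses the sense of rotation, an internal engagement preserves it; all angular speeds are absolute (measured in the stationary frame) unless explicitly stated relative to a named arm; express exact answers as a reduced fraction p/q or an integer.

-11/14

class = fixed-axis compound train [3 meshes; 3 ratios multiply, 3 sense flips]
mesh 1 [33T→36T]: running ratio 11/12, sense −
mesh 2 [36T→47T]: running ratio 33/47, sense +
mesh 3 [47T→42T]: running ratio 11/14, sense −
ω_out/ω_in = -11/14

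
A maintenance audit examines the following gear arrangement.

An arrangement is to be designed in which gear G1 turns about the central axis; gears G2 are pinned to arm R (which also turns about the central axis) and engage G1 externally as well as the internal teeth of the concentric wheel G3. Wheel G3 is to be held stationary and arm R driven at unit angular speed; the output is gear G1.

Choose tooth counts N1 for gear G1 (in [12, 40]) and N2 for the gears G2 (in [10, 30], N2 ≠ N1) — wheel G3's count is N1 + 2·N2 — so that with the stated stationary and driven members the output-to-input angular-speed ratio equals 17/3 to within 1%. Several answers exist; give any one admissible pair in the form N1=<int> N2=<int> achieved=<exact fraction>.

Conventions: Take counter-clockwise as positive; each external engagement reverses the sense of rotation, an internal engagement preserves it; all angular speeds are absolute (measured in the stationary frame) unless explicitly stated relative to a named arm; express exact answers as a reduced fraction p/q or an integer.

design class (target 17/3): planetary set
Willis with ω_ring = 0: ω_sun/ω_arm = (N1+N3)/N1; set equal to 17/3  ⇒  N3/N1 = 17/3 − 1 = 14/3
N3 = N1 + 2·N2  ⇒  N2/N1 = (N3/N1 − 1)/2 = (14/3 − 1)/2 = 11/6
smallest multiple with N1 ≥ 12 and N2 ≥ 10: k = 2  ⇒  N1 = 2·6 = 12, N2 = 2·11 = 22 (N1 ≤ 40, N2 ≤ 30, N2 ≠ N1 ✓), N3 = 12 + 2·22 = 56
check: (N1+N3)/N1 with N1 = 12, N3 = 56 gives 17/3; |achieved − target| = 0 ≤ 17/300 ✓

N1=12 N2=22 achieved=17/3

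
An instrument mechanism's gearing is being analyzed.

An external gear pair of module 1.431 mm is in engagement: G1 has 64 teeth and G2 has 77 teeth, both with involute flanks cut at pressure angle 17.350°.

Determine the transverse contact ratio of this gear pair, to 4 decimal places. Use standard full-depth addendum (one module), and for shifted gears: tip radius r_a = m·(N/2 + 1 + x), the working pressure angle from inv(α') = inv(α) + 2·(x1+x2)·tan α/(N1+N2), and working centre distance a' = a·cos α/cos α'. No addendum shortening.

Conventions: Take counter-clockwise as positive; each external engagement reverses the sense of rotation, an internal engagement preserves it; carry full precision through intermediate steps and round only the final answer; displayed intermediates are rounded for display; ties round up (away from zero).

class = single-mesh tooth geometry [involute pair 64T × 77T, m = 1.431]
base radii: r_b1 = 43.708506, r_b2 = 52.586797
tip radii: r_a1 = 47.223000, r_a2 = 56.524500
no profile shift: α' = α, a' = a
action lengths: √(r_a1²−r_b1²) = 17.876750, √(r_a2²−r_b2²) = 20.727950
base pitch p_b = π·m·cos α = 4.291073
CR = (17.876750 + 20.727950 − 100.885500·sin 17.35000°)/4.291073 = 1.985481
contact ratio ≈ 1.9855

1.9855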